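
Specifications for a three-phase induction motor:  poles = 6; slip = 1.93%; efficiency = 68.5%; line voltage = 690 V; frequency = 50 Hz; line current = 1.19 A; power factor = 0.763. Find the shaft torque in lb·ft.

5.34 lb·ft

P_in = √3·V·I·cosφ = 1.732 × 690 × 1.19 × 0.763 = 1085 W
P_out = η·P_in = 0.685 × 1085 = 743 W
n_s = 120×50/6 = 1000 rpm; n = 1000×(1−0.0193) = 981 rpm
ω = 2π×981/60 = 102.7 rad/s
τ = P_out/ω = 743/102.7 = 7.235 N·m
In lb·ft: 7.235/1.356 = 5.34 lb·ft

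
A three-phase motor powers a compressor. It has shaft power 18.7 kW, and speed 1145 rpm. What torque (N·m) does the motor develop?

ω = 2π × 1145/60 = 119.9 rad/s
τ = P/ω = 18700/119.9 = 156 N·m

156 N·m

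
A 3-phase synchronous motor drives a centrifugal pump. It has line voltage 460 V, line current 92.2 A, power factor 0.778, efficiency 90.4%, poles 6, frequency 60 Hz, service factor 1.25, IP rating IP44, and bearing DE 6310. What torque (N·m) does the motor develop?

P_in = √3·V·I·cosφ = 1.732 × 460 × 92.2 × 0.778 = 57150 W
P_out = η·P_in = 0.904 × 57150 = 51664 W
n = n_s = 120×60/6 = 1200 rpm (synchronous)
ω = 2π×1200/60 = 125.7 rad/s
τ = P_out/ω = 51664/125.7 = 411 N·m

411 N·m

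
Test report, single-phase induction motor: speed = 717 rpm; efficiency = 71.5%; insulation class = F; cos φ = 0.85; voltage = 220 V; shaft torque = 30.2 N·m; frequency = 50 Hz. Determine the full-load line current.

17 A

ω = 2π×717/60 = 75.08 rad/s; P_out = τω = 30.2 × 75.08 = 2267 W
P_in = P_out / η = 2267 / 0.715 = 3171 W
I = P_in / (V·cosφ) = 3171 / (220 × 0.85) = 17 A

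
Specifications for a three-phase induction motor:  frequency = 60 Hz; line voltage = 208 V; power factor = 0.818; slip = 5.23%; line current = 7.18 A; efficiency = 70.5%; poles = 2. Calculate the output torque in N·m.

4.18 N·m

P_in = √3·V·I·cosφ = 1.732 × 208 × 7.18 × 0.818 = 2116 W
P_out = η·P_in = 0.705 × 2116 = 1492 W
n_s = 120×60/2 = 3600 rpm; n = 3600×(1−0.0523) = 3412 rpm
ω = 2π×3412/60 = 357.3 rad/s
τ = P_out/ω = 1492/357.3 = 4.18 N·m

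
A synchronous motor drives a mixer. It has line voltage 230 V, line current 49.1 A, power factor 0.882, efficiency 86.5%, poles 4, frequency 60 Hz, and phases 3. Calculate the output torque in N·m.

79.2 N·m

P_in = √3·V·I·cosφ = 1.732 × 230 × 49.1 × 0.882 = 17251 W
P_out = η·P_in = 0.865 × 17251 = 14922 W
n = n_s = 120×60/4 = 1800 rpm (synchronous)
ω = 2π×1800/60 = 188.5 rad/s
τ = P_out/ω = 14922/188.5 = 79.2 N·m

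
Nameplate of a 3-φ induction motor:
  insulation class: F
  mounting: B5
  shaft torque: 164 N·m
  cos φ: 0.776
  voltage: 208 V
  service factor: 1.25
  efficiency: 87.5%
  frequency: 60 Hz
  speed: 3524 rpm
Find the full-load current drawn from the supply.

ω = 2π×3524/60 = 369 rad/s; P_out = τω = 164 × 369 = 60516 W
P_in = P_out / η = 60516 / 0.875 = 69161 W
I_L = P_in / (√3·V_L·cosφ) = 69161 / (1.732 × 208 × 0.776) = 247 A

247 A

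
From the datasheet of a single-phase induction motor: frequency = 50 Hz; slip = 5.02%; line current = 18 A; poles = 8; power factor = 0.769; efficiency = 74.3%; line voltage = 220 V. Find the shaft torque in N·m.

30.3 N·m

P_in = V·I·cosφ = 220 × 18 × 0.769 = 3045 W
P_out = η·P_in = 0.743 × 3045 = 2262 W
n_s = 120×50/8 = 750 rpm; n = 750×(1−0.0502) = 712 rpm
ω = 2π×712/60 = 74.56 rad/s
τ = P_out/ω = 2262/74.56 = 30.3 N·m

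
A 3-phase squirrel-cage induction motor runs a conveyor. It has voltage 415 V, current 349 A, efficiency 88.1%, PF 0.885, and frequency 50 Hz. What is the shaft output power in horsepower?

262 HP

P_in = √3·V·I·cosφ = 1.732 × 415 × 349 × 0.885 = 222006 W
P_out = η·P_in = 0.881 × 222006 = 195587 W
= 195587/746 = 262 HP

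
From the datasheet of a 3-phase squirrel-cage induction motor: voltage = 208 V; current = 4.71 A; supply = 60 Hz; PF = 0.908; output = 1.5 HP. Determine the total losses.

422 W

P_in = √3·V·I·cosφ = 1.732×208×4.71×0.908 = 1541 W
P_out = 1.5×746 = 1119 W
Losses = P_in − P_out = 1541 − 1119 = 422 W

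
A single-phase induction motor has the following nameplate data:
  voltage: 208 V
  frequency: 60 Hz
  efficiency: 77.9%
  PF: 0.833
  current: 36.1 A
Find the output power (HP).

6.53 HP

P_in = V·I·cosφ = 208 × 36.1 × 0.833 = 6255 W
P_out = η·P_in = 0.779 × 6255 = 4873 W
= 4873/746 = 6.53 HP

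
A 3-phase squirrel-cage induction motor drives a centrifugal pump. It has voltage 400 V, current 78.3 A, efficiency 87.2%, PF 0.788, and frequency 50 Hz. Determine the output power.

P_in = √3·V·I·cosφ = 1.732 × 400 × 78.3 × 0.788 = 42746 W
P_out = η·P_in = 0.872 × 42746 = 37275 W

37.3 kW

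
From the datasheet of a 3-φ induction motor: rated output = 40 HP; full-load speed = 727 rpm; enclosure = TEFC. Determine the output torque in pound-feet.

289 lb·ft

P_out = 40 × 746 = 29840 W
ω = 2π × 727/60 = 76.13 rad/s
τ = P_out/ω = 29840/76.13 = 392 N·m
In lb·ft: 392/1.356 = 289 lb·ft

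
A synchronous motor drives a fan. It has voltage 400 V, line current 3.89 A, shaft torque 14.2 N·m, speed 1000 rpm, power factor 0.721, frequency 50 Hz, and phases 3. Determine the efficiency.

76.5 %

ω = 2π × 1000/60 = 104.7 rad/s; P_out = τω = 14.2 × 104.7 = 1487 W
P_in = √3·V_L·I_L·cosφ = 1.732 × 400 × 3.89 × 0.721 = 1943 W
η = P_out / P_in = 1487 / 1943 = 0.765 = 76.5%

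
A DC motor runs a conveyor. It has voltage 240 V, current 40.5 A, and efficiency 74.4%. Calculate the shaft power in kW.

P_in = V·I = 240 × 40.5 = 9720 W
P_out = η·P_in = 0.744 × 9720 = 7232 W

7.23 kW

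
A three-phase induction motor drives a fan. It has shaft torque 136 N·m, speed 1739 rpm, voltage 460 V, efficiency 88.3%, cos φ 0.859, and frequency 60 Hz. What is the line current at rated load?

41 A

ω = 2π×1739/60 = 182.1 rad/s; P_out = τω = 136 × 182.1 = 24766 W
P_in = P_out / η = 24766 / 0.883 = 28048 W
I_L = P_in / (√3·V_L·cosφ) = 28048 / (1.732 × 460 × 0.859) = 41 A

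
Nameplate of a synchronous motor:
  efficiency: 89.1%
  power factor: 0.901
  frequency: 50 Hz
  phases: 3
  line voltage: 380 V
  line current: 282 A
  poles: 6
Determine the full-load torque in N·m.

P_in = √3·V·I·cosφ = 1.732 × 380 × 282 × 0.901 = 167227 W
P_out = η·P_in = 0.891 × 167227 = 148999 W
n = n_s = 120×50/6 = 1000 rpm (synchronous)
ω = 2π×1000/60 = 104.7 rad/s
τ = P_out/ω = 148999/104.7 = 1420 N·m

1420 N·m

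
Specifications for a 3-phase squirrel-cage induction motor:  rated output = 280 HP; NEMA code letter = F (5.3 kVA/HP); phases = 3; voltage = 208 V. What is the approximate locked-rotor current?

S_LR = 5.3 × 280 = 1484 kVA
I_LR = S_LR/(√3·V_L) = 1484000/(1.732×208) = 4120 A

4120 A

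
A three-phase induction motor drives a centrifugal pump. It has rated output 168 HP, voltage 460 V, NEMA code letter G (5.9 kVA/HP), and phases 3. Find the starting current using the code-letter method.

1240 A

S_LR = 5.9 × 168 = 991.2 kVA
I_LR = S_LR/(√3·V_L) = 991200/(1.732×460) = 1240 A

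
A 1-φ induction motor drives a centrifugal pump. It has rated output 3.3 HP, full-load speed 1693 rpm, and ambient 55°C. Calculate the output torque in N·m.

P_out = 3.3 × 746 = 2462 W
ω = 2π × 1693/60 = 177.3 rad/s
τ = P_out/ω = 2462/177.3 = 13.9 N·m

13.9 N·m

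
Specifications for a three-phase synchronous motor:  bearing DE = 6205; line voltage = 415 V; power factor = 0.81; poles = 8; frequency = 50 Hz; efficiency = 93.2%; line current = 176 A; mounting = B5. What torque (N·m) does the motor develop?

1220 N·m

P_in = √3·V·I·cosφ = 1.732 × 415 × 176 × 0.81 = 102469 W
P_out = η·P_in = 0.932 × 102469 = 95501 W
n = n_s = 120×50/8 = 750 rpm (synchronous)
ω = 2π×750/60 = 78.54 rad/s
τ = P_out/ω = 95501/78.54 = 1220 N·m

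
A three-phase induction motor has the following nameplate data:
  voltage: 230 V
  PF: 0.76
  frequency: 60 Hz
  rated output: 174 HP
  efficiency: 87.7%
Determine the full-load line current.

489 A

P_out = 174 × 746 = 129804 W
P_in = P_out / η = 129804 / 0.877 = 148009 W
I_L = P_in / (√3·V_L·cosφ) = 148009 / (1.732 × 230 × 0.76) = 489 A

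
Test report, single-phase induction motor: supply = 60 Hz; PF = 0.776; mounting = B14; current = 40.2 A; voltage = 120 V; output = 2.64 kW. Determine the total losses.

P_in = V·I·cosφ = 120×40.2×0.776 = 3743 W
P_out = 2640 W
Losses = P_in − P_out = 3743 − 2640 = 1103 W

1.1 kW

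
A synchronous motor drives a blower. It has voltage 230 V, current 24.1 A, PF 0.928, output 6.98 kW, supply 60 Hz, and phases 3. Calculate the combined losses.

1.93 kW

P_in = √3·V·I·cosφ = 1.732×230×24.1×0.928 = 8909 W
P_out = 6980 W
Losses = P_in − P_out = 8909 − 6980 = 1929 W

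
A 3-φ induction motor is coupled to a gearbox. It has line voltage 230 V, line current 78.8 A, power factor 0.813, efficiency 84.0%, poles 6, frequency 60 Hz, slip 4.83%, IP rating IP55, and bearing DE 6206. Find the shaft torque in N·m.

179 N·m

P_in = √3·V·I·cosφ = 1.732 × 230 × 78.8 × 0.813 = 25521 W
P_out = η·P_in = 0.84 × 25521 = 21438 W
n_s = 120×60/6 = 1200 rpm; n = 1200×(1−0.0483) = 1142 rpm
ω = 2π×1142/60 = 119.6 rad/s
τ = P_out/ω = 21438/119.6 = 179 N·m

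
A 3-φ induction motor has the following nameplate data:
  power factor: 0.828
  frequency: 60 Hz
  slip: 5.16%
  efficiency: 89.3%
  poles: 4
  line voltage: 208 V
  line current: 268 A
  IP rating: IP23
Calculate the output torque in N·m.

399 N·m

P_in = √3·V·I·cosφ = 1.732 × 208 × 268 × 0.828 = 79942 W
P_out = η·P_in = 0.893 × 79942 = 71388 W
n_s = 120×60/4 = 1800 rpm; n = 1800×(1−0.0516) = 1707 rpm
ω = 2π×1707/60 = 178.8 rad/s
τ = P_out/ω = 71388/178.8 = 399 N·m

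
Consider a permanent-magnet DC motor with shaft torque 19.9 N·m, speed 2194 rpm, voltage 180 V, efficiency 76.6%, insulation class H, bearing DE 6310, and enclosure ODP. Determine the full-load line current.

ω = 2π×2194/60 = 229.8 rad/s; P_out = τω = 19.9 × 229.8 = 4573 W
P_in = P_out / η = 4573 / 0.766 = 5970 W
I = P_in / V = 5970 / 180 = 33.2 A

33.2 A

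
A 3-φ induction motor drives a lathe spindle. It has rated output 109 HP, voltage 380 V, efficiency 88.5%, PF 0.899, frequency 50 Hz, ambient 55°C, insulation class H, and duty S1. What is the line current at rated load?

P_out = 109 × 746 = 81314 W
P_in = P_out / η = 81314 / 0.885 = 91880 W
I_L = P_in / (√3·V_L·cosφ) = 91880 / (1.732 × 380 × 0.899) = 155 A

155 A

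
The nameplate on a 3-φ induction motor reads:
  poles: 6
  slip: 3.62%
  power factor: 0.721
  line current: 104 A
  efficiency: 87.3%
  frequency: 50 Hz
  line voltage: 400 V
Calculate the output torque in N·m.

P_in = √3·V·I·cosφ = 1.732 × 400 × 104 × 0.721 = 51949 W
P_out = η·P_in = 0.873 × 51949 = 45351 W
n_s = 120×50/6 = 1000 rpm; n = 1000×(1−0.0362) = 964 rpm
ω = 2π×964/60 = 100.9 rad/s
τ = P_out/ω = 45351/100.9 = 449 N·m

449 N·m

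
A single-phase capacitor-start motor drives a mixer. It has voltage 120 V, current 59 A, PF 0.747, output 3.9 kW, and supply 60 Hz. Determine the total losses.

1390 W

P_in = V·I·cosφ = 120×59×0.747 = 5289 W
P_out = 3900 W
Losses = P_in − P_out = 5289 − 3900 = 1389 W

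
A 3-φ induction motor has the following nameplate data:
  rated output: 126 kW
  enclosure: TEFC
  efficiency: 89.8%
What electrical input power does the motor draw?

140 kW

P_out = 126000 W
P_in = P_out/η = 126000/0.898 = 140312 W = 140 kW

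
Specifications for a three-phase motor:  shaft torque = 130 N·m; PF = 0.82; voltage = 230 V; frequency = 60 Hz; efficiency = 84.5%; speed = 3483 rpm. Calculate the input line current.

ω = 2π×3483/60 = 364.7 rad/s; P_out = τω = 130 × 364.7 = 47411 W
P_in = P_out / η = 47411 / 0.845 = 56108 W
I_L = P_in / (√3·V_L·cosφ) = 56108 / (1.732 × 230 × 0.82) = 172 A

172 A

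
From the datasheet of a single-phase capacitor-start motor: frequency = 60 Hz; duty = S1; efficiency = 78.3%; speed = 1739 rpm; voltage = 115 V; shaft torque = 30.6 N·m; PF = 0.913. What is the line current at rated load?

ω = 2π×1739/60 = 182.1 rad/s; P_out = τω = 30.6 × 182.1 = 5572 W
P_in = P_out / η = 5572 / 0.783 = 7116 W
I = P_in / (V·cosφ) = 7116 / (115 × 0.913) = 67.8 A

67.8 A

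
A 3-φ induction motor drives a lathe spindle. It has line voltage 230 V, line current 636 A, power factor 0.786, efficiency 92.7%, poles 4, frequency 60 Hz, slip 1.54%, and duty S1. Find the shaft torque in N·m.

995 N·m

P_in = √3·V·I·cosφ = 1.732 × 230 × 636 × 0.786 = 199139 W
P_out = η·P_in = 0.927 × 199139 = 184602 W
n_s = 120×60/4 = 1800 rpm; n = 1800×(1−0.0154) = 1772 rpm
ω = 2π×1772/60 = 185.6 rad/s
τ = P_out/ω = 184602/185.6 = 995 N·m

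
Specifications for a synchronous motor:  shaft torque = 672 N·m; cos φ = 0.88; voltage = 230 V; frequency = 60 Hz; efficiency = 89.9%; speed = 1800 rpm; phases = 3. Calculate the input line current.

402 A

ω = 2π×1800/60 = 188.5 rad/s; P_out = τω = 672 × 188.5 = 126672 W
P_in = P_out / η = 126672 / 0.899 = 140903 W
I_L = P_in / (√3·V_L·cosφ) = 140903 / (1.732 × 230 × 0.88) = 402 A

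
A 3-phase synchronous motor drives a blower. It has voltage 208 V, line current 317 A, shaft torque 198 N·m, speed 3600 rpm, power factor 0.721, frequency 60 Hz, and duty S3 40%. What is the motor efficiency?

ω = 2π × 3600/60 = 377 rad/s; P_out = τω = 198 × 377 = 74646 W
P_in = √3·V_L·I_L·cosφ = 1.732 × 208 × 317 × 0.721 = 82339 W
η = P_out / P_in = 74646 / 82339 = 0.907 = 90.7%

90.7 %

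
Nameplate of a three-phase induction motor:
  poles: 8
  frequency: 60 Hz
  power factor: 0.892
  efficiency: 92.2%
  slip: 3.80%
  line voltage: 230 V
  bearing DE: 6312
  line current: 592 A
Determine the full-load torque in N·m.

P_in = √3·V·I·cosφ = 1.732 × 230 × 592 × 0.892 = 210360 W
P_out = η·P_in = 0.922 × 210360 = 193952 W
n_s = 120×60/8 = 900 rpm; n = 900×(1−0.038) = 866 rpm
ω = 2π×866/60 = 90.69 rad/s
τ = P_out/ω = 193952/90.69 = 2140 N·m

2140 N·m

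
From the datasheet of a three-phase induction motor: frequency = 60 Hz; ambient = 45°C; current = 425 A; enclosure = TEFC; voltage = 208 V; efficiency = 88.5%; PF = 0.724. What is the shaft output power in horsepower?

132 HP

P_in = √3·V·I·cosφ = 1.732 × 208 × 425 × 0.724 = 110851 W
P_out = η·P_in = 0.885 × 110851 = 98103 W
= 98103/746 = 132 HP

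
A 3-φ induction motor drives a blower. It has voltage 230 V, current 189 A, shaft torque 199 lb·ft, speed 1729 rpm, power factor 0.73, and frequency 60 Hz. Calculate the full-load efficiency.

τ = 199 lb·ft × 1.356 = 269.8 N·m
ω = 2π × 1729/60 = 181.1 rad/s; P_out = τω = 269.8 × 181.1 = 48861 W
P_in = √3·V_L·I_L·cosφ = 1.732 × 230 × 189 × 0.73 = 54962 W
η = P_out / P_in = 48861 / 54962 = 0.889 = 88.9%

88.9 %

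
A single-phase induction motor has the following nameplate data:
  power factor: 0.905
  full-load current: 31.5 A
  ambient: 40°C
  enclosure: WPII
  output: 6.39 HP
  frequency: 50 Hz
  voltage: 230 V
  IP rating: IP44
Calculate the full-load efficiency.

P_out = 6.39 × 746 = 4767 W
P_in = V·I·cosφ = 230 × 31.5 × 0.905 = 6557 W
η = P_out / P_in = 4767 / 6557 = 0.727 = 72.7%

72.7 %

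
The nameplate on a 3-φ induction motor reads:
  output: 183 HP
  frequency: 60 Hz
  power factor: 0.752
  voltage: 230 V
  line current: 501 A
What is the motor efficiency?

91.0 %

P_out = 183 × 746 = 136518 W
P_in = √3·V_L·I_L·cosφ = 1.732 × 230 × 501 × 0.752 = 150083 W
η = P_out / P_in = 136518 / 150083 = 0.910 = 91.0%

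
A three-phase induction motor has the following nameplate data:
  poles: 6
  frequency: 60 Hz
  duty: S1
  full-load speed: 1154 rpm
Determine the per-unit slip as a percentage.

3.83 %

n_s = 120f/p = 120×60/6 = 1200 rpm
s = (n_s − n)/n_s = (1200 − 1154)/1200 = 0.0383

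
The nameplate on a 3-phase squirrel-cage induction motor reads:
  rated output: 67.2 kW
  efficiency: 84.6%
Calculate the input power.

P_out = 67200 W
P_in = P_out/η = 67200/0.846 = 79433 W = 79.4 kW

79.4 kW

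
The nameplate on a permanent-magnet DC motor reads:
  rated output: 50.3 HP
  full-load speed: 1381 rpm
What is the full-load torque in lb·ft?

191 lb·ft

P_out = 50.3 × 746 = 37524 W
ω = 2π × 1381/60 = 144.6 rad/s
τ = P_out/ω = 37524/144.6 = 259.5 N·m
In lb·ft: 259.5/1.356 = 191 lb·ft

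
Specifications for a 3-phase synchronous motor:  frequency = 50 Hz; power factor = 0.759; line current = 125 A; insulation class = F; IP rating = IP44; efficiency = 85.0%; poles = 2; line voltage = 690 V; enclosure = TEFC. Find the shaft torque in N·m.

P_in = √3·V·I·cosφ = 1.732 × 690 × 125 × 0.759 = 113383 W
P_out = η·P_in = 0.85 × 113383 = 96376 W
n = n_s = 120×50/2 = 3000 rpm (synchronous)
ω = 2π×3000/60 = 314.2 rad/s
τ = P_out/ω = 96376/314.2 = 307 N·m

307 N·m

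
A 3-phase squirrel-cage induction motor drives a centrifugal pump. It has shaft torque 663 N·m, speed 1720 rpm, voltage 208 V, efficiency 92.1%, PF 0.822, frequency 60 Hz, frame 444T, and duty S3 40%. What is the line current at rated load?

438 A

ω = 2π×1720/60 = 180.1 rad/s; P_out = τω = 663 × 180.1 = 119406 W
P_in = P_out / η = 119406 / 0.921 = 129648 W
I_L = P_in / (√3·V_L·cosφ) = 129648 / (1.732 × 208 × 0.822) = 438 A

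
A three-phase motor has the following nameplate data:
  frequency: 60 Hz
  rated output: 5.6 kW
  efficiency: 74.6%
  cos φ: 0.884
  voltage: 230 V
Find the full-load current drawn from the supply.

21.3 A

P_out = 5.6 kW = 5600 W
P_in = P_out / η = 5600 / 0.746 = 7507 W
I_L = P_in / (√3·V_L·cosφ) = 7507 / (1.732 × 230 × 0.884) = 21.3 A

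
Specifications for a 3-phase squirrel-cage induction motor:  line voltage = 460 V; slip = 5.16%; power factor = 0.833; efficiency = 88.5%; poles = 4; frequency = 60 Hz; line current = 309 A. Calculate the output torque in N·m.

P_in = √3·V·I·cosφ = 1.732 × 460 × 309 × 0.833 = 205073 W
P_out = η·P_in = 0.885 × 205073 = 181490 W
n_s = 120×60/4 = 1800 rpm; n = 1800×(1−0.0516) = 1707 rpm
ω = 2π×1707/60 = 178.8 rad/s
τ = P_out/ω = 181490/178.8 = 1020 N·m

1020 N·m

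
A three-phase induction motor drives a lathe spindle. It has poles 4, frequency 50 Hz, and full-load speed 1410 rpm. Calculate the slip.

6.00 %

n_s = 120f/p = 120×50/4 = 1500 rpm
s = (n_s − n)/n_s = (1500 − 1410)/1500 = 0.0600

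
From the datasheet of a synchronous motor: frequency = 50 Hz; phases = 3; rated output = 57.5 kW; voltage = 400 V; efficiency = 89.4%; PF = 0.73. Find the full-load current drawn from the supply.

127 A

P_out = 57.5 kW = 57500 W
P_in = P_out / η = 57500 / 0.894 = 64318 W
I_L = P_in / (√3·V_L·cosφ) = 64318 / (1.732 × 400 × 0.73) = 127 A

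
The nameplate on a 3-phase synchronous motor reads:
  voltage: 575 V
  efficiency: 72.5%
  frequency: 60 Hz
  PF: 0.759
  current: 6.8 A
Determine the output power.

3.73 kW

P_in = √3·V·I·cosφ = 1.732 × 575 × 6.8 × 0.759 = 5140 W
P_out = η·P_in = 0.725 × 5140 = 3727 W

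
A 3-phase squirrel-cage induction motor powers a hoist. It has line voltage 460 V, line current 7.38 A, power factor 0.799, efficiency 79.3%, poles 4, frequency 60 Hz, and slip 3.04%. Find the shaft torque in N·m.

P_in = √3·V·I·cosφ = 1.732 × 460 × 7.38 × 0.799 = 4698 W
P_out = η·P_in = 0.793 × 4698 = 3726 W
n_s = 120×60/4 = 1800 rpm; n = 1800×(1−0.0304) = 1745 rpm
ω = 2π×1745/60 = 182.7 rad/s
τ = P_out/ω = 3726/182.7 = 20.4 N·m

20.4 N·m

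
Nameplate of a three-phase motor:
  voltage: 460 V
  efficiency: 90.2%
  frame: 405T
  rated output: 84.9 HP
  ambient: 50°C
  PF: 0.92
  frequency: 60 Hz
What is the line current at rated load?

95.8 A

P_out = 84.9 × 746 = 63335 W
P_in = P_out / η = 63335 / 0.902 = 70216 W
I_L = P_in / (√3·V_L·cosφ) = 70216 / (1.732 × 460 × 0.92) = 95.8 A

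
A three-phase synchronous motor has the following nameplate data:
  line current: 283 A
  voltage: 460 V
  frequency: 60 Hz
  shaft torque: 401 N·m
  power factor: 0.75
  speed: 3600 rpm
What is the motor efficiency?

ω = 2π × 3600/60 = 377 rad/s; P_out = τω = 401 × 377 = 151177 W
P_in = √3·V_L·I_L·cosφ = 1.732 × 460 × 283 × 0.75 = 169104 W
η = P_out / P_in = 151177 / 169104 = 0.894 = 89.4%

89.4 %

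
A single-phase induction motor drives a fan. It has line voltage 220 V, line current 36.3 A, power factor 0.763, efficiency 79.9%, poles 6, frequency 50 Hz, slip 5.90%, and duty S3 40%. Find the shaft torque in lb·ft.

P_in = V·I·cosφ = 220 × 36.3 × 0.763 = 6093 W
P_out = η·P_in = 0.799 × 6093 = 4868 W
n_s = 120×50/6 = 1000 rpm; n = 1000×(1−0.059) = 941 rpm
ω = 2π×941/60 = 98.54 rad/s
τ = P_out/ω = 4868/98.54 = 49.4 N·m
In lb·ft: 49.4/1.356 = 36.4 lb·ft

36.4 lb·ft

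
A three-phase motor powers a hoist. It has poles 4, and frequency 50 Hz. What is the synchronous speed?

n_s = 120f/p = 120×50/4 = 1500 rpm

1500 rpm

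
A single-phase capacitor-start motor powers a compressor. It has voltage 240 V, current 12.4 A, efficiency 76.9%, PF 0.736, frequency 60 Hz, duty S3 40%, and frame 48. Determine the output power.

P_in = V·I·cosφ = 240 × 12.4 × 0.736 = 2190 W
P_out = η·P_in = 0.769 × 2190 = 1684 W

1.68 kW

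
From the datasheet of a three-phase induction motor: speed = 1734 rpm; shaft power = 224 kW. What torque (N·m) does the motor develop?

ω = 2π × 1734/60 = 181.6 rad/s
τ = P/ω = 224000/181.6 = 1230 N·m

1230 N·m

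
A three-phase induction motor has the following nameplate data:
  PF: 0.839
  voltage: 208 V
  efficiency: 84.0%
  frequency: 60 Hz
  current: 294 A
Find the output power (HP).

P_in = √3·V·I·cosφ = 1.732 × 208 × 294 × 0.839 = 88863 W
P_out = η·P_in = 0.84 × 88863 = 74645 W
= 74645/746 = 100 HP

100 HP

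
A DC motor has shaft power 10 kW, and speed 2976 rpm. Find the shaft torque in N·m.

ω = 2π × 2976/60 = 311.6 rad/s
τ = P/ω = 10000/311.6 = 32.1 N·m

32.1 N·m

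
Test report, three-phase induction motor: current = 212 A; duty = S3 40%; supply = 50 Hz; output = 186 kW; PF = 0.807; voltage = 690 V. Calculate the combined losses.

P_in = √3·V·I·cosφ = 1.732×690×212×0.807 = 204459 W
P_out = 186000 W
Losses = P_in − P_out = 204459 − 186000 = 18459 W

18500 W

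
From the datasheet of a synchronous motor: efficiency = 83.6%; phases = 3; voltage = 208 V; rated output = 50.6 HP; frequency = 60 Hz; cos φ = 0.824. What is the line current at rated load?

P_out = 50.6 × 746 = 37748 W
P_in = P_out / η = 37748 / 0.836 = 45153 W
I_L = P_in / (√3·V_L·cosφ) = 45153 / (1.732 × 208 × 0.824) = 152 A

152 A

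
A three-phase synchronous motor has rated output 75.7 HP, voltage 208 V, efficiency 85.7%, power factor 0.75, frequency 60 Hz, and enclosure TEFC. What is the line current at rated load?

P_out = 75.7 × 746 = 56472 W
P_in = P_out / η = 56472 / 0.857 = 65895 W
I_L = P_in / (√3·V_L·cosφ) = 65895 / (1.732 × 208 × 0.75) = 244 A

244 A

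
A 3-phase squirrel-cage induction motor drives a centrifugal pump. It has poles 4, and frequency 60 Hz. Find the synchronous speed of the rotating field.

n_s = 120f/p = 120×60/4 = 1800 rpm

1800 rpm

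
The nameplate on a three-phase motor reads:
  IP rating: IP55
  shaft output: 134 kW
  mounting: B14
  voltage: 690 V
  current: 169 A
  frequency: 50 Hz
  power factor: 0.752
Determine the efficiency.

P_out = 134 kW = 134000 W
P_in = √3·V_L·I_L·cosφ = 1.732 × 690 × 169 × 0.752 = 151880 W
η = P_out / P_in = 134000 / 151880 = 0.882 = 88.2%

88.2 %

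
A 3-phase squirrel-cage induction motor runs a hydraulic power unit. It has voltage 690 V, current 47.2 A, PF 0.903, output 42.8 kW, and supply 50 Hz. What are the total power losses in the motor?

8140 W

P_in = √3·V·I·cosφ = 1.732×690×47.2×0.903 = 50936 W
P_out = 42800 W
Losses = P_in − P_out = 50936 − 42800 = 8136 W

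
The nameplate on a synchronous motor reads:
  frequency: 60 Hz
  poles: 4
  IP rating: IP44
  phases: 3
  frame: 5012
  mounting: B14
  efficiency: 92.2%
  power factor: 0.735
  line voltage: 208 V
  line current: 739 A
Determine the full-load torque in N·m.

P_in = √3·V·I·cosφ = 1.732 × 208 × 739 × 0.735 = 195678 W
P_out = η·P_in = 0.922 × 195678 = 180415 W
n = n_s = 120×60/4 = 1800 rpm (synchronous)
ω = 2π×1800/60 = 188.5 rad/s
τ = P_out/ω = 180415/188.5 = 957 N·m

957 N·m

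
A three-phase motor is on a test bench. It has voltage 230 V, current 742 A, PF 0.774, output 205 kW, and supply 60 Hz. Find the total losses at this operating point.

P_in = √3·V·I·cosφ = 1.732×230×742×0.774 = 228781 W
P_out = 205000 W
Losses = P_in − P_out = 228781 − 205000 = 23781 W

23800 W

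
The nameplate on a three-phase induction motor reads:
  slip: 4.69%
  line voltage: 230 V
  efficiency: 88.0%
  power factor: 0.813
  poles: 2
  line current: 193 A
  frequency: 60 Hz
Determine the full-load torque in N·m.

P_in = √3·V·I·cosφ = 1.732 × 230 × 193 × 0.813 = 62506 W
P_out = η·P_in = 0.88 × 62506 = 55005 W
n_s = 120×60/2 = 3600 rpm; n = 3600×(1−0.0469) = 3431 rpm
ω = 2π×3431/60 = 359.3 rad/s
τ = P_out/ω = 55005/359.3 = 153 N·m

153 N·m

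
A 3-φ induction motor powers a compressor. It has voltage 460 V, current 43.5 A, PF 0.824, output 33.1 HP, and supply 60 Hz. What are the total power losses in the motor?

3.87 kW

P_in = √3·V·I·cosφ = 1.732×460×43.5×0.824 = 28558 W
P_out = 33.1×746 = 24693 W
Losses = P_in − P_out = 28558 − 24693 = 3865 W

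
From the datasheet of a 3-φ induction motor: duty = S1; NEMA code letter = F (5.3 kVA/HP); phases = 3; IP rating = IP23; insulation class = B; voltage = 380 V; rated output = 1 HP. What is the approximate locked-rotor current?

8.05 A

S_LR = 5.3 × 1 = 5.3 kVA
I_LR = S_LR/(√3·V_L) = 5300/(1.732×380) = 8.05 A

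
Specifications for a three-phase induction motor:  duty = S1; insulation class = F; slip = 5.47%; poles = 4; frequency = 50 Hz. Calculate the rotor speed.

1418 rpm

n_s = 120f/p = 120×50/4 = 1500 rpm
n = n_s(1 − s) = 1500 × (1 − 0.0547) = 1418 rpm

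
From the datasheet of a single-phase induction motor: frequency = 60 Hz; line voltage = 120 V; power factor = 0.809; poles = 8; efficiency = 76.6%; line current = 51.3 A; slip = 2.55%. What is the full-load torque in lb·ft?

30.6 lb·ft

P_in = V·I·cosφ = 120 × 51.3 × 0.809 = 4980 W
P_out = η·P_in = 0.766 × 4980 = 3815 W
n_s = 120×60/8 = 900 rpm; n = 900×(1−0.0255) = 877 rpm
ω = 2π×877/60 = 91.84 rad/s
τ = P_out/ω = 3815/91.84 = 41.54 N·m
In lb·ft: 41.54/1.356 = 30.6 lb·ft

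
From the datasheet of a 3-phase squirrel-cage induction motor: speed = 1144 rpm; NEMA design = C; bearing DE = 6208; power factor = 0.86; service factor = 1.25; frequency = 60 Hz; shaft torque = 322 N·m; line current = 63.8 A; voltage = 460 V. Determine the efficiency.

ω = 2π × 1144/60 = 119.8 rad/s; P_out = τω = 322 × 119.8 = 38576 W
P_in = √3·V_L·I_L·cosφ = 1.732 × 460 × 63.8 × 0.86 = 43714 W
η = P_out / P_in = 38576 / 43714 = 0.882 = 88.2%

88.2 %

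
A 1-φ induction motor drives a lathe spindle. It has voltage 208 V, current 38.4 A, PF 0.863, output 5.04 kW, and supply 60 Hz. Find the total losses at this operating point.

P_in = V·I·cosφ = 208×38.4×0.863 = 6893 W
P_out = 5040 W
Losses = P_in − P_out = 6893 − 5040 = 1853 W

1850 W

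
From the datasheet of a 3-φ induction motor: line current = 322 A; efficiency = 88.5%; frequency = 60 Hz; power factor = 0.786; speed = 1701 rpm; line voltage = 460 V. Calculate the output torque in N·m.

1000 N·m

P_in = √3·V·I·cosφ = 1.732 × 460 × 322 × 0.786 = 201643 W
P_out = η·P_in = 0.885 × 201643 = 178454 W
n = 1701 rpm
ω = 2π×1701/60 = 178.1 rad/s
τ = P_out/ω = 178454/178.1 = 1000 N·m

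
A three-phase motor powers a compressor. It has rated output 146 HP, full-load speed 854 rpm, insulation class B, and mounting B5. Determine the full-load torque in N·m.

1220 N·m

P_out = 146 × 746 = 108916 W
ω = 2π × 854/60 = 89.43 rad/s
τ = P_out/ω = 108916/89.43 = 1220 N·m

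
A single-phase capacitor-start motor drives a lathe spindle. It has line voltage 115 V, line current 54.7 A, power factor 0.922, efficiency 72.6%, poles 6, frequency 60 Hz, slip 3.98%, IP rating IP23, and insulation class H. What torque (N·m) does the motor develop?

34.9 N·m

P_in = V·I·cosφ = 115 × 54.7 × 0.922 = 5800 W
P_out = η·P_in = 0.726 × 5800 = 4211 W
n_s = 120×60/6 = 1200 rpm; n = 1200×(1−0.0398) = 1152 rpm
ω = 2π×1152/60 = 120.6 rad/s
τ = P_out/ω = 4211/120.6 = 34.9 N·m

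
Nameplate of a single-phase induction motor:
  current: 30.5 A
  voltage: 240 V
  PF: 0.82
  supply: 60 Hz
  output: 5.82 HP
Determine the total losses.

P_in = V·I·cosφ = 240×30.5×0.82 = 6002 W
P_out = 5.82×746 = 4342 W
Losses = P_in − P_out = 6002 − 4342 = 1660 W

1.66 kW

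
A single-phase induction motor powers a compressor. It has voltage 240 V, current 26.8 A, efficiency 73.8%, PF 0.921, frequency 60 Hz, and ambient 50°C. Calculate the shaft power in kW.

4.37 kW

P_in = V·I·cosφ = 240 × 26.8 × 0.921 = 5924 W
P_out = η·P_in = 0.738 × 5924 = 4372 W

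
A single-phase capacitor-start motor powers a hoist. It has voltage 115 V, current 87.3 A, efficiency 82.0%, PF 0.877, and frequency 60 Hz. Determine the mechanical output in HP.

9.68 HP

P_in = V·I·cosφ = 115 × 87.3 × 0.877 = 8805 W
P_out = η·P_in = 0.82 × 8805 = 7220 W
= 7220/746 = 9.68 HP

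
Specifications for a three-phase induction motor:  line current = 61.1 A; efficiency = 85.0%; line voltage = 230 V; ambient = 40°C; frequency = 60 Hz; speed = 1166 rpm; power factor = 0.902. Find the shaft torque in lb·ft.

P_in = √3·V·I·cosφ = 1.732 × 230 × 61.1 × 0.902 = 21954 W
P_out = η·P_in = 0.85 × 21954 = 18661 W
n = 1166 rpm
ω = 2π×1166/60 = 122.1 rad/s
τ = P_out/ω = 18661/122.1 = 152.8 N·m
In lb·ft: 152.8/1.356 = 113 lb·ft

113 lb·ft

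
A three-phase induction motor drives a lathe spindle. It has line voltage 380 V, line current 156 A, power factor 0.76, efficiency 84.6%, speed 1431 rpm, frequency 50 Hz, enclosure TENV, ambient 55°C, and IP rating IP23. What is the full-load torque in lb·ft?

P_in = √3·V·I·cosφ = 1.732 × 380 × 156 × 0.76 = 78031 W
P_out = η·P_in = 0.846 × 78031 = 66014 W
n = 1431 rpm
ω = 2π×1431/60 = 149.9 rad/s
τ = P_out/ω = 66014/149.9 = 440.4 N·m
In lb·ft: 440.4/1.356 = 325 lb·ft

325 lb·ft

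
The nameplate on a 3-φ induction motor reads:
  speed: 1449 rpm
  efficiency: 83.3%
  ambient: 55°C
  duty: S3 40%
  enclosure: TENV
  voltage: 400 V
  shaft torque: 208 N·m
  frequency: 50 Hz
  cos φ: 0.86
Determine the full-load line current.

63.6 A

ω = 2π×1449/60 = 151.7 rad/s; P_out = τω = 208 × 151.7 = 31554 W
P_in = P_out / η = 31554 / 0.833 = 37880 W
I_L = P_in / (√3·V_L·cosφ) = 37880 / (1.732 × 400 × 0.86) = 63.6 A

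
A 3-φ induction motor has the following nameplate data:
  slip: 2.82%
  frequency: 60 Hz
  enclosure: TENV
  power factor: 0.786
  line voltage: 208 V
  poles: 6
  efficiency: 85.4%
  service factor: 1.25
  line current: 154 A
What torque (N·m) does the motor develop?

P_in = √3·V·I·cosφ = 1.732 × 208 × 154 × 0.786 = 43607 W
P_out = η·P_in = 0.854 × 43607 = 37240 W
n_s = 120×60/6 = 1200 rpm; n = 1200×(1−0.0282) = 1166 rpm
ω = 2π×1166/60 = 122.1 rad/s
τ = P_out/ω = 37240/122.1 = 305 N·m

305 N·m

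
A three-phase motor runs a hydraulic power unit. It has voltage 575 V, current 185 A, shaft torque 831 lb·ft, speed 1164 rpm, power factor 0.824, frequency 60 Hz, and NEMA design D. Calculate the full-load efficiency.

90.5 %

τ = 831 lb·ft × 1.356 = 1127 N·m
ω = 2π × 1164/60 = 121.9 rad/s; P_out = τω = 1127 × 121.9 = 137381 W
P_in = √3·V_L·I_L·cosφ = 1.732 × 575 × 185 × 0.824 = 151815 W
η = P_out / P_in = 137381 / 151815 = 0.905 = 90.5%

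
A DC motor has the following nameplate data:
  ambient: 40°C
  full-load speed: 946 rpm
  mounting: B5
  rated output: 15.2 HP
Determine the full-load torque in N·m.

114 N·m

P_out = 15.2 × 746 = 11339 W
ω = 2π × 946/60 = 99.06 rad/s
τ = P_out/ω = 11339/99.06 = 114 N·m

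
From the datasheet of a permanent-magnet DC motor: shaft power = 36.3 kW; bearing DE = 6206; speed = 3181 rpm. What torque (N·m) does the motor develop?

109 N·m

ω = 2π × 3181/60 = 333.1 rad/s
τ = P/ω = 36300/333.1 = 109 N·m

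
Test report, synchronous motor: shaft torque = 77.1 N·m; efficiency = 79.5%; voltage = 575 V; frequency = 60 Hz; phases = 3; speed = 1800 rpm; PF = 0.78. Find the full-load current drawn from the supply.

ω = 2π×1800/60 = 188.5 rad/s; P_out = τω = 77.1 × 188.5 = 14533 W
P_in = P_out / η = 14533 / 0.795 = 18281 W
I_L = P_in / (√3·V_L·cosφ) = 18281 / (1.732 × 575 × 0.78) = 23.5 A

23.5 A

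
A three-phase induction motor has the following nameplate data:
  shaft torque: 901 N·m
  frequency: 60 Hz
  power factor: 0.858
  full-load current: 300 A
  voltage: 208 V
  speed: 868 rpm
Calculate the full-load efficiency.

ω = 2π × 868/60 = 90.9 rad/s; P_out = τω = 901 × 90.9 = 81901 W
P_in = √3·V_L·I_L·cosφ = 1.732 × 208 × 300 × 0.858 = 92730 W
η = P_out / P_in = 81901 / 92730 = 0.883 = 88.3%

88.3 %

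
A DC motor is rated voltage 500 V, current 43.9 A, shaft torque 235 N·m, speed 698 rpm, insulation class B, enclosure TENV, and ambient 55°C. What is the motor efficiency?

78.3 %

ω = 2π × 698/60 = 73.09 rad/s; P_out = τω = 235 × 73.09 = 17176 W
P_in = V·I = 500 × 43.9 = 21950 W
η = P_out / P_in = 17176 / 21950 = 0.783 = 78.3%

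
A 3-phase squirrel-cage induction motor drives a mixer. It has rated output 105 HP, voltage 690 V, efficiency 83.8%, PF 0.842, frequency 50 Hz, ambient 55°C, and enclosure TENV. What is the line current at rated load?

92.9 A

P_out = 105 × 746 = 78330 W
P_in = P_out / η = 78330 / 0.838 = 93473 W
I_L = P_in / (√3·V_L·cosφ) = 93473 / (1.732 × 690 × 0.842) = 92.9 A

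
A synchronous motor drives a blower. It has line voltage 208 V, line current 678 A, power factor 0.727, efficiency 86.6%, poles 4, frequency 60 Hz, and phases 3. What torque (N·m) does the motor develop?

816 N·m

P_in = √3·V·I·cosφ = 1.732 × 208 × 678 × 0.727 = 177572 W
P_out = η·P_in = 0.866 × 177572 = 153777 W
n = n_s = 120×60/4 = 1800 rpm (synchronous)
ω = 2π×1800/60 = 188.5 rad/s
τ = P_out/ω = 153777/188.5 = 816 N·m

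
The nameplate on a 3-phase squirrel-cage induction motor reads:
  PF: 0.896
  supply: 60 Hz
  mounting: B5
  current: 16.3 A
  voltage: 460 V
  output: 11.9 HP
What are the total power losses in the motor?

P_in = √3·V·I·cosφ = 1.732×460×16.3×0.896 = 11636 W
P_out = 11.9×746 = 8877 W
Losses = P_in − P_out = 11636 − 8877 = 2759 W

2760 W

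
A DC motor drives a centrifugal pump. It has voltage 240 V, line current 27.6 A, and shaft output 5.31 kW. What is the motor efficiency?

80.2 %

P_out = 5.31 kW = 5310 W
P_in = V·I = 240 × 27.6 = 6624 W
η = P_out / P_in = 5310 / 6624 = 0.802 = 80.2%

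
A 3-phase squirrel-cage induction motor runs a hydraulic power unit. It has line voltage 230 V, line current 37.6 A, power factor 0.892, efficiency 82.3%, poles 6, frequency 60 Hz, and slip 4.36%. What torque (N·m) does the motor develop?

91.5 N·m

P_in = √3·V·I·cosφ = 1.732 × 230 × 37.6 × 0.892 = 13361 W
P_out = η·P_in = 0.823 × 13361 = 10996 W
n_s = 120×60/6 = 1200 rpm; n = 1200×(1−0.0436) = 1148 rpm
ω = 2π×1148/60 = 120.2 rad/s
τ = P_out/ω = 10996/120.2 = 91.5 N·m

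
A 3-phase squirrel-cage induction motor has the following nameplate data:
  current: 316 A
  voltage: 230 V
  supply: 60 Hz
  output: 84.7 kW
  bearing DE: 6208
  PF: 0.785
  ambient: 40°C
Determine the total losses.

P_in = √3·V·I·cosφ = 1.732×230×316×0.785 = 98817 W
P_out = 84700 W
Losses = P_in − P_out = 98817 − 84700 = 14117 W

14.1 kW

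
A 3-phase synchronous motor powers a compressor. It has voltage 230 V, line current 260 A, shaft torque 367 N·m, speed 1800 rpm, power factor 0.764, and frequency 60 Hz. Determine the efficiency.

ω = 2π × 1800/60 = 188.5 rad/s; P_out = τω = 367 × 188.5 = 69180 W
P_in = √3·V_L·I_L·cosφ = 1.732 × 230 × 260 × 0.764 = 79130 W
η = P_out / P_in = 69180 / 79130 = 0.874 = 87.4%

87.4 %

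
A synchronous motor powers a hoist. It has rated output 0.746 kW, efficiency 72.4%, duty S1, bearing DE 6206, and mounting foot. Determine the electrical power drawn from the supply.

P_out = 746 W
P_in = P_out/η = 746/0.724 = 1030 W = 1.03 kW

1.03 kW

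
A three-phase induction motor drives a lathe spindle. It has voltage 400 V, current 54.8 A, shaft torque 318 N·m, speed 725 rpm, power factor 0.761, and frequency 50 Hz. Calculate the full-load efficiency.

ω = 2π × 725/60 = 75.92 rad/s; P_out = τω = 318 × 75.92 = 24143 W
P_in = √3·V_L·I_L·cosφ = 1.732 × 400 × 54.8 × 0.761 = 28892 W
η = P_out / P_in = 24143 / 28892 = 0.836 = 83.6%

83.6 %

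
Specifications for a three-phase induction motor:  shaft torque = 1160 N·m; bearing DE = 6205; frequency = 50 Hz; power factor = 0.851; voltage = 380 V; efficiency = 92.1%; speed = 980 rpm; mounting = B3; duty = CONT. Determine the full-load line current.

ω = 2π×980/60 = 102.6 rad/s; P_out = τω = 1160 × 102.6 = 119016 W
P_in = P_out / η = 119016 / 0.921 = 129225 W
I_L = P_in / (√3·V_L·cosφ) = 129225 / (1.732 × 380 × 0.851) = 231 A

231 A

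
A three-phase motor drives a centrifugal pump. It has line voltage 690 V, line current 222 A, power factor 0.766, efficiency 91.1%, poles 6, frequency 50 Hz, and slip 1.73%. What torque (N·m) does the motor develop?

P_in = √3·V·I·cosφ = 1.732 × 690 × 222 × 0.766 = 203226 W
P_out = η·P_in = 0.911 × 203226 = 185139 W
n_s = 120×50/6 = 1000 rpm; n = 1000×(1−0.0173) = 983 rpm
ω = 2π×983/60 = 102.9 rad/s
τ = P_out/ω = 185139/102.9 = 1800 N·m

1800 N·m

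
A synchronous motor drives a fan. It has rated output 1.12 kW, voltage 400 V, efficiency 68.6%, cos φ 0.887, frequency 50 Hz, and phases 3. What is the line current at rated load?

2.66 A

P_out = 1.12 kW = 1120 W
P_in = P_out / η = 1120 / 0.686 = 1633 W
I_L = P_in / (√3·V_L·cosφ) = 1633 / (1.732 × 400 × 0.887) = 2.66 A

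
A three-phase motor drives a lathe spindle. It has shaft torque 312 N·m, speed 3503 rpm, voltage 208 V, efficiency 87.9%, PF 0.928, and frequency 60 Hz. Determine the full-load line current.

ω = 2π×3503/60 = 366.8 rad/s; P_out = τω = 312 × 366.8 = 114442 W
P_in = P_out / η = 114442 / 0.879 = 130196 W
I_L = P_in / (√3·V_L·cosφ) = 130196 / (1.732 × 208 × 0.928) = 389 A

389 A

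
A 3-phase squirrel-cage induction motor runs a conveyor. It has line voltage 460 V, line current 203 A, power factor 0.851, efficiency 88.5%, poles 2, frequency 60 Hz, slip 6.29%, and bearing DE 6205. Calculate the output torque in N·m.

345 N·m

P_in = √3·V·I·cosφ = 1.732 × 460 × 203 × 0.851 = 137636 W
P_out = η·P_in = 0.885 × 137636 = 121808 W
n_s = 120×60/2 = 3600 rpm; n = 3600×(1−0.0629) = 3374 rpm
ω = 2π×3374/60 = 353.3 rad/s
τ = P_out/ω = 121808/353.3 = 345 N·m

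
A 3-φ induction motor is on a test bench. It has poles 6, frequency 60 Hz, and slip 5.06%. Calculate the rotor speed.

n_s = 120f/p = 120×60/6 = 1200 rpm
n = n_s(1 − s) = 1200 × (1 − 0.0506) = 1139 rpm

1139 rpm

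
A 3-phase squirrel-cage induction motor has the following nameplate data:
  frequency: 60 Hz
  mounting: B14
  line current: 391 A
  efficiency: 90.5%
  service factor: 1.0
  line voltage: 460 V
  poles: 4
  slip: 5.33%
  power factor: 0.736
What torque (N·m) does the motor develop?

P_in = √3·V·I·cosφ = 1.732 × 460 × 391 × 0.736 = 229277 W
P_out = η·P_in = 0.905 × 229277 = 207496 W
n_s = 120×60/4 = 1800 rpm; n = 1800×(1−0.0533) = 1704 rpm
ω = 2π×1704/60 = 178.4 rad/s
τ = P_out/ω = 207496/178.4 = 1160 N·m

1160 N·m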